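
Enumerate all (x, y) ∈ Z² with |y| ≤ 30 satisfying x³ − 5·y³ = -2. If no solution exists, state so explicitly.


The equation is x³ - 5y³ = -2. For fixed y, x³ = 5·y³ − 2, so a solution requires the RHS to be a perfect cube.
Strategy: iterate y from -30 to 30, compute RHS = 5·y³ − 2, and check whether it is a (positive or negative) perfect cube.
Check small values of y:
  y = 0: RHS = -2 is not a perfect cube.
  y = 1: RHS = 3 is not a perfect cube.
  y = -1: RHS = -7 is not a perfect cube.
  y = 2: RHS = 38 is not a perfect cube.
  y = -2: RHS = -42 is not a perfect cube.
  y = 3: RHS = 133 is not a perfect cube.
  y = -3: RHS = -137 is not a perfect cube.
Continuing the search up to |y| = 30 finds no solutions either.
No (x, y) in the scanned range satisfies the equation.

No integer solutions with |y| ≤ 30.


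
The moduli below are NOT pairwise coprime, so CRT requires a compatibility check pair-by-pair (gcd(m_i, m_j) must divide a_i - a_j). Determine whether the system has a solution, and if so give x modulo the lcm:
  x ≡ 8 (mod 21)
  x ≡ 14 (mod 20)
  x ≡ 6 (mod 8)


Moduli 21, 20, 8 are not pairwise coprime, so CRT works modulo lcm(m_i) when all pairwise compatibility conditions hold.
Pairwise compatibility: gcd(m_i, m_j) must divide a_i - a_j for every pair.
Merge one congruence at a time:
  Start: x ≡ 8 (mod 21).
  Combine with x ≡ 14 (mod 20): gcd(21, 20) = 1; 14 - 8 = 6, which IS divisible by 1, so compatible.
    Write x = 8 + 21·t and substitute into x ≡ 14 (mod 20): 21·t ≡ 14 − 8 = 6 (mod 20).
    Reduce coefficients mod 20: 1·t ≡ 6 (mod 20).
    So t ≡ 6 (mod 20).
    Then x = 8 + 21·6 = 134, valid modulo lcm(21, 20) = 420: x ≡ 134 (mod 420).
  Combine with x ≡ 6 (mod 8): gcd(420, 8) = 4; 6 - 134 = -128, which IS divisible by 4, so compatible.
    Write x = 134 + 420·t and substitute into x ≡ 6 (mod 8): 420·t ≡ 6 − 134 = -128 (mod 8).
    Divide the congruence (and modulus) by g = 4: 105·t ≡ -32 (mod 2).
    Reduce coefficients mod 2: 1·t ≡ 0 (mod 2).
    So t ≡ 0 (mod 2).
    Then x = 134 + 420·0 = 134, valid modulo lcm(420, 8) = 840: x ≡ 134 (mod 840).
Verify: 134 mod 21 = 8, 134 mod 20 = 14, 134 mod 8 = 6.

x ≡ 134 (mod 840).


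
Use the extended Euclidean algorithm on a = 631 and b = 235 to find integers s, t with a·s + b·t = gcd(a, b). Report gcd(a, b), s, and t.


Euclidean algorithm on (631, 235) — divide until remainder is 0:
  631 = 2 · 235 + 161
  235 = 1 · 161 + 74
  161 = 2 · 74 + 13
  74 = 5 · 13 + 9
  13 = 1 · 9 + 4
  9 = 2 · 4 + 1
  4 = 4 · 1 + 0
gcd(631, 235) = 1.
Track Bezout coefficients alongside the remainders: start with r₀ = 631 = a·1 + b·0 (s = 1, t = 0) and r₁ = 235 = a·0 + b·1 (s = 0, t = 1); each new remainder r_{k+1} = r_{k-1} − q_k·r_k inherits s_{k+1} = s_{k-1} − q_k·s_k, t_{k+1} = t_{k-1} − q_k·t_k, so r_k = a·s_k + b·t_k at every step:
  q = 2: r = 161, s = 1 − 2·0 = 1, t = 0 − 2·1 = -2  (check: 631·1 + 235·(-2) = 161)
  q = 1: r = 74, s = 0 − 1·1 = -1, t = 1 − 1·(-2) = 3  (check: 631·(-1) + 235·3 = 74)
  q = 2: r = 13, s = 1 − 2·(-1) = 3, t = -2 − 2·3 = -8  (check: 631·3 + 235·(-8) = 13)
  q = 5: r = 9, s = -1 − 5·3 = -16, t = 3 − 5·(-8) = 43  (check: 631·(-16) + 235·43 = 9)
  q = 1: r = 4, s = 3 − 1·(-16) = 19, t = -8 − 1·43 = -51  (check: 631·19 + 235·(-51) = 4)
  q = 2: r = 1, s = -16 − 2·19 = -54, t = 43 − 2·(-51) = 145  (check: 631·(-54) + 235·145 = 1)
The row with r = 1 (the gcd) gives the Bezout coefficients s = -54, t = 145.
Result: 631 · (-54) + 235 · (145) = 1.

gcd(631, 235) = 1; s = -54, t = 145 (check: 631·(-54) + 235·145 = 1).


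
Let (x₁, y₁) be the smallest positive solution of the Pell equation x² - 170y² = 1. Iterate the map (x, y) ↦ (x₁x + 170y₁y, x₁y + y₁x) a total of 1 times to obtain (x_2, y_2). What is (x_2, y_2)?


Step 1: Find the fundamental solution (x₁, y₁) of x² - 170y² = 1.
  Expand √170 as a continued fraction. a₀ = ⌊√170⌋ = 13; iterate m_{k+1} = d_k·a_k − m_k, d_{k+1} = (170 − m_{k+1}²)/d_k, a_{k+1} = ⌊(a₀ + m_{k+1})/d_{k+1}⌋ (starting m₀ = 0, d₀ = 1), with convergents p_k = a_k·p_{k-1} + p_{k-2}, q_k = a_k·q_{k-1} + q_{k-2} (p₋₁ = 1, q₋₁ = 0):
  k = 0: a₀ = 13; p₀/q₀ = 13/1; p₀² − 170·q₀² = 169 − 170 = -1.
  k = 1: m = 13, d = 1, a = ⌊(13 + 13)/1⌋ = 26; p/q = (26·13 + 1)/(26·1 + 0) = 339/26; p² − 170·q² = 114921 − 114920 = 1.
  The first convergent with p² − 170·q² = 1 gives the fundamental solution (x₁, y₁) = (339, 26).
Step 2: Apply the recurrence (x_{n+1}, y_{n+1}) = (x₁x_n + 170y₁y_n, x₁y_n + y₁x_n) repeatedly.
  From (x_1, y_1) = (339, 26): x_2 = 339·339 + 170·26·26 = 229841; y_2 = 339·26 + 26·339 = 17628.
Step 3: Verify x_2² - 170·y_2² = 52826885281 - 52826885280 = 1 (should be 1). ✓

(x_1, y_1) = (339, 26); (x_2, y_2) = (229841, 17628).


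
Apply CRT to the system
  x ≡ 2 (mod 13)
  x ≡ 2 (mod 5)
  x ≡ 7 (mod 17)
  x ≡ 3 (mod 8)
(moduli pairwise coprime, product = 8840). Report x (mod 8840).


Product of moduli M = 13 · 5 · 17 · 8 = 8840.
Merge one congruence at a time:
  Start: x ≡ 2 (mod 13).
  Combine with x ≡ 2 (mod 5); new modulus lcm = 65.
    Write x = 2 + 13·t and substitute into x ≡ 2 (mod 5): 13·t ≡ 2 − 2 = 0 (mod 5).
    Reduce coefficients mod 5: 3·t ≡ 0 (mod 5).
    The inverse of 3 mod 5 is 2 (since 3·2 = 6 = 1·5 + 1), so t ≡ 2·0 = 0 ≡ 0 (mod 5).
    Then x = 2 + 13·0 = 2, valid modulo lcm(13, 5) = 65: x ≡ 2 (mod 65).
  Combine with x ≡ 7 (mod 17); new modulus lcm = 1105.
    Write x = 2 + 65·t and substitute into x ≡ 7 (mod 17): 65·t ≡ 7 − 2 = 5 (mod 17).
    Reduce coefficients mod 17: 14·t ≡ 5 (mod 17).
    The inverse of 14 mod 17 is 11 (since 14·11 = 154 = 9·17 + 1), so t ≡ 11·5 = 55 ≡ 4 (mod 17).
    Then x = 2 + 65·4 = 262, valid modulo lcm(65, 17) = 1105: x ≡ 262 (mod 1105).
  Combine with x ≡ 3 (mod 8); new modulus lcm = 8840.
    Write x = 262 + 1105·t and substitute into x ≡ 3 (mod 8): 1105·t ≡ 3 − 262 = -259 (mod 8).
    Reduce coefficients mod 8: 1·t ≡ 5 (mod 8).
    So t ≡ 5 (mod 8).
    Then x = 262 + 1105·5 = 5787, valid modulo lcm(1105, 8) = 8840: x ≡ 5787 (mod 8840).
Verify against each original: 5787 mod 13 = 2, 5787 mod 5 = 2, 5787 mod 17 = 7, 5787 mod 8 = 3.

x ≡ 5787 (mod 8840).


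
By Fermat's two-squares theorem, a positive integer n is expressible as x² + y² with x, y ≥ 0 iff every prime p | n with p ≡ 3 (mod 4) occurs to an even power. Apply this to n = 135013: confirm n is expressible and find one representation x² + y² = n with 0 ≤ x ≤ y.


Step 1: Factor n = 135013 = 37 · 41 · 89.
Step 2: Check the mod-4 condition on each prime factor: 37 ≡ 1 (mod 4), exponent 1; 41 ≡ 1 (mod 4), exponent 1; 89 ≡ 1 (mod 4), exponent 1.
All primes ≡ 3 (mod 4) appear to even exponent (or don't appear), so by the two-squares theorem n IS expressible as a sum of two squares.
Step 3: Build a representation. Here n = 37 · 41 · 89 is a product of primes ≡ 1 (mod 4). Each prime p ≡ 1 (mod 4) is itself a sum of two squares; find a² by testing p − a² for a perfect square:
  37: 37 − 1² = 36 = 6² ⇒ 37 = 1² + 6².
  41: 41 − 1² = 40, 41 − 2² = 37, 41 − 3² = 32, 41 − 4² = 25 = 5² ⇒ 41 = 4² + 5².
  89: 89 − 1² = 88, 89 − 2² = 85, 89 − 3² = 80, 89 − 4² = 73, 89 − 5² = 64 = 8² ⇒ 89 = 5² + 8².
  Combine using the Brahmagupta–Fibonacci identity (a² + b²)(c² + d²) = (ac − bd)² + (ad + bc)² = (ac + bd)² + (ad − bc)²:
  37 · 41 = 1517: from (1² + 6²)(4² + 5²), take (1·4 − 6·5, 1·5 + 6·4) = (4 − 30, 5 + 24) = (-26, 29); dropping signs (only squares matter) gives (26, 29); check 26² + 29² = 676 + 841 = 1517 ✓.
  1517 · 89 = 135013: from (26² + 29²)(5² + 8²), take (26·5 − 29·8, 26·8 + 29·5) = (130 − 232, 208 + 145) = (-102, 353); dropping signs (only squares matter) gives (102, 353); check 102² + 353² = 10404 + 124609 = 135013 ✓.
Step 4: Order so x ≤ y and verify: 102² + 353² = 10404 + 124609 = 135013 = n. ✓

n = 135013 = 102² + 353² (one valid representation with x ≤ y).


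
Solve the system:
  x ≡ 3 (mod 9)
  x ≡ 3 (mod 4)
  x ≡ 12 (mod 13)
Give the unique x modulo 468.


Moduli 9, 4, 13 are pairwise coprime; by CRT there is a unique solution modulo M = 9 · 4 · 13 = 468.
Solve pairwise, accumulating the modulus:
  Start with x ≡ 3 (mod 9).
  Combine with x ≡ 3 (mod 4): since gcd(9, 4) = 1, we get a unique residue mod 36.
    Write x = 3 + 9·t and substitute into x ≡ 3 (mod 4): 9·t ≡ 3 − 3 = 0 (mod 4).
    Reduce coefficients mod 4: 1·t ≡ 0 (mod 4).
    So t ≡ 0 (mod 4).
    Then x = 3 + 9·0 = 3, valid modulo lcm(9, 4) = 36: x ≡ 3 (mod 36).
  Combine with x ≡ 12 (mod 13): since gcd(36, 13) = 1, we get a unique residue mod 468.
    Write x = 3 + 36·t and substitute into x ≡ 12 (mod 13): 36·t ≡ 12 − 3 = 9 (mod 13).
    Reduce coefficients mod 13: 10·t ≡ 9 (mod 13).
    The inverse of 10 mod 13 is 4 (since 10·4 = 40 = 3·13 + 1), so t ≡ 4·9 = 36 ≡ 10 (mod 13).
    Then x = 3 + 36·10 = 363, valid modulo lcm(36, 13) = 468: x ≡ 363 (mod 468).
Verify: 363 mod 9 = 3 ✓, 363 mod 4 = 3 ✓, 363 mod 13 = 12 ✓.

x ≡ 363 (mod 468).


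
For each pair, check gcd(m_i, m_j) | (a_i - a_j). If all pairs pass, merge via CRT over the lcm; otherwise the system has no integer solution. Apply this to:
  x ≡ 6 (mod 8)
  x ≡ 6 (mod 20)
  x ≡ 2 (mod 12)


Moduli 8, 20, 12 are not pairwise coprime, so CRT works modulo lcm(m_i) when all pairwise compatibility conditions hold.
Pairwise compatibility: gcd(m_i, m_j) must divide a_i - a_j for every pair.
Merge one congruence at a time:
  Start: x ≡ 6 (mod 8).
  Combine with x ≡ 6 (mod 20): gcd(8, 20) = 4; 6 - 6 = 0, which IS divisible by 4, so compatible.
    Write x = 6 + 8·t and substitute into x ≡ 6 (mod 20): 8·t ≡ 6 − 6 = 0 (mod 20).
    Divide the congruence (and modulus) by g = 4: 2·t ≡ 0 (mod 5).
    The inverse of 2 mod 5 is 3 (since 2·3 = 6 = 1·5 + 1), so t ≡ 3·0 = 0 ≡ 0 (mod 5).
    Then x = 6 + 8·0 = 6, valid modulo lcm(8, 20) = 40: x ≡ 6 (mod 40).
  Combine with x ≡ 2 (mod 12): gcd(40, 12) = 4; 2 - 6 = -4, which IS divisible by 4, so compatible.
    Write x = 6 + 40·t and substitute into x ≡ 2 (mod 12): 40·t ≡ 2 − 6 = -4 (mod 12).
    Divide the congruence (and modulus) by g = 4: 10·t ≡ -1 (mod 3).
    Reduce coefficients mod 3: 1·t ≡ 2 (mod 3).
    So t ≡ 2 (mod 3).
    Then x = 6 + 40·2 = 86, valid modulo lcm(40, 12) = 120: x ≡ 86 (mod 120).
Verify: 86 mod 8 = 6, 86 mod 20 = 6, 86 mod 12 = 2.

x ≡ 86 (mod 120).


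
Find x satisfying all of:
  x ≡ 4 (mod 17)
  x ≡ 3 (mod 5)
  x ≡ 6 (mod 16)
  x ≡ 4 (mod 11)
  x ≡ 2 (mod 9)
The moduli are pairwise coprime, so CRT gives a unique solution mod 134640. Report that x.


Product of moduli M = 17 · 5 · 16 · 11 · 9 = 134640.
Merge one congruence at a time:
  Start: x ≡ 4 (mod 17).
  Combine with x ≡ 3 (mod 5); new modulus lcm = 85.
    Write x = 4 + 17·t and substitute into x ≡ 3 (mod 5): 17·t ≡ 3 − 4 = -1 (mod 5).
    Reduce coefficients mod 5: 2·t ≡ 4 (mod 5).
    The inverse of 2 mod 5 is 3 (since 2·3 = 6 = 1·5 + 1), so t ≡ 3·4 = 12 ≡ 2 (mod 5).
    Then x = 4 + 17·2 = 38, valid modulo lcm(17, 5) = 85: x ≡ 38 (mod 85).
  Combine with x ≡ 6 (mod 16); new modulus lcm = 1360.
    Write x = 38 + 85·t and substitute into x ≡ 6 (mod 16): 85·t ≡ 6 − 38 = -32 (mod 16).
    Reduce coefficients mod 16: 5·t ≡ 0 (mod 16).
    The inverse of 5 mod 16 is 13 (since 5·13 = 65 = 4·16 + 1), so t ≡ 13·0 = 0 ≡ 0 (mod 16).
    Then x = 38 + 85·0 = 38, valid modulo lcm(85, 16) = 1360: x ≡ 38 (mod 1360).
  Combine with x ≡ 4 (mod 11); new modulus lcm = 14960.
    Write x = 38 + 1360·t and substitute into x ≡ 4 (mod 11): 1360·t ≡ 4 − 38 = -34 (mod 11).
    Reduce coefficients mod 11: 7·t ≡ 10 (mod 11).
    The inverse of 7 mod 11 is 8 (since 7·8 = 56 = 5·11 + 1), so t ≡ 8·10 = 80 ≡ 3 (mod 11).
    Then x = 38 + 1360·3 = 4118, valid modulo lcm(1360, 11) = 14960: x ≡ 4118 (mod 14960).
  Combine with x ≡ 2 (mod 9); new modulus lcm = 134640.
    Write x = 4118 + 14960·t and substitute into x ≡ 2 (mod 9): 14960·t ≡ 2 − 4118 = -4116 (mod 9).
    Reduce coefficients mod 9: 2·t ≡ 6 (mod 9).
    The inverse of 2 mod 9 is 5 (since 2·5 = 10 = 1·9 + 1), so t ≡ 5·6 = 30 ≡ 3 (mod 9).
    Then x = 4118 + 14960·3 = 48998, valid modulo lcm(14960, 9) = 134640: x ≡ 48998 (mod 134640).
Verify against each original: 48998 mod 17 = 4, 48998 mod 5 = 3, 48998 mod 16 = 6, 48998 mod 11 = 4, 48998 mod 9 = 2.

x ≡ 48998 (mod 134640).


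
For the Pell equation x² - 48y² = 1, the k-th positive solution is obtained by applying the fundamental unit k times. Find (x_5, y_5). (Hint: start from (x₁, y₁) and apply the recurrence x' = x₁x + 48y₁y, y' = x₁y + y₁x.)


Step 1: Find the fundamental solution (x₁, y₁) of x² - 48y² = 1.
  Expand √48 as a continued fraction. a₀ = ⌊√48⌋ = 6; iterate m_{k+1} = d_k·a_k − m_k, d_{k+1} = (48 − m_{k+1}²)/d_k, a_{k+1} = ⌊(a₀ + m_{k+1})/d_{k+1}⌋ (starting m₀ = 0, d₀ = 1), with convergents p_k = a_k·p_{k-1} + p_{k-2}, q_k = a_k·q_{k-1} + q_{k-2} (p₋₁ = 1, q₋₁ = 0):
  k = 0: a₀ = 6; p₀/q₀ = 6/1; p₀² − 48·q₀² = 36 − 48 = -12.
  k = 1: m = 6, d = 12, a = ⌊(6 + 6)/12⌋ = 1; p/q = (1·6 + 1)/(1·1 + 0) = 7/1; p² − 48·q² = 49 − 48 = 1.
  The first convergent with p² − 48·q² = 1 gives the fundamental solution (x₁, y₁) = (7, 1).
Step 2: Apply the recurrence (x_{n+1}, y_{n+1}) = (x₁x_n + 48y₁y_n, x₁y_n + y₁x_n) repeatedly.
  From (x_1, y_1) = (7, 1): x_2 = 7·7 + 48·1·1 = 97; y_2 = 7·1 + 1·7 = 14.
  From (x_2, y_2) = (97, 14): x_3 = 7·97 + 48·1·14 = 1351; y_3 = 7·14 + 1·97 = 195.
  From (x_3, y_3) = (1351, 195): x_4 = 7·1351 + 48·1·195 = 18817; y_4 = 7·195 + 1·1351 = 2716.
  From (x_4, y_4) = (18817, 2716): x_5 = 7·18817 + 48·1·2716 = 262087; y_5 = 7·2716 + 1·18817 = 37829.
Step 3: Verify x_5² - 48·y_5² = 68689595569 - 68689595568 = 1 (should be 1). ✓

(x_1, y_1) = (7, 1); (x_5, y_5) = (262087, 37829).


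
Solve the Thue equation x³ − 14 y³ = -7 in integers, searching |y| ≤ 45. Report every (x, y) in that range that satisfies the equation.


The equation is x³ - 14y³ = -7. For fixed y, x³ = 14·y³ − 7, so a solution requires the RHS to be a perfect cube.
Strategy: iterate y from -45 to 45, compute RHS = 14·y³ − 7, and check whether it is a (positive or negative) perfect cube.
Check small values of y:
  y = 0: RHS = -7 is not a perfect cube.
  y = 1: RHS = 7 is not a perfect cube.
  y = -1: RHS = -21 is not a perfect cube.
  y = 2: RHS = 105 is not a perfect cube.
  y = -2: RHS = -119 is not a perfect cube.
  y = 3: RHS = 371 is not a perfect cube.
  y = -3: RHS = -385 is not a perfect cube.
Continuing the search up to |y| = 45 finds no solutions either.
No (x, y) in the scanned range satisfies the equation.

No integer solutions with |y| ≤ 45.


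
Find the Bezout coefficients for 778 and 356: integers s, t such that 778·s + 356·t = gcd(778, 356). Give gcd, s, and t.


Euclidean algorithm on (778, 356) — divide until remainder is 0:
  778 = 2 · 356 + 66
  356 = 5 · 66 + 26
  66 = 2 · 26 + 14
  26 = 1 · 14 + 12
  14 = 1 · 12 + 2
  12 = 6 · 2 + 0
gcd(778, 356) = 2.
Track Bezout coefficients alongside the remainders: start with r₀ = 778 = a·1 + b·0 (s = 1, t = 0) and r₁ = 356 = a·0 + b·1 (s = 0, t = 1); each new remainder r_{k+1} = r_{k-1} − q_k·r_k inherits s_{k+1} = s_{k-1} − q_k·s_k, t_{k+1} = t_{k-1} − q_k·t_k, so r_k = a·s_k + b·t_k at every step:
  q = 2: r = 66, s = 1 − 2·0 = 1, t = 0 − 2·1 = -2  (check: 778·1 + 356·(-2) = 66)
  q = 5: r = 26, s = 0 − 5·1 = -5, t = 1 − 5·(-2) = 11  (check: 778·(-5) + 356·11 = 26)
  q = 2: r = 14, s = 1 − 2·(-5) = 11, t = -2 − 2·11 = -24  (check: 778·11 + 356·(-24) = 14)
  q = 1: r = 12, s = -5 − 1·11 = -16, t = 11 − 1·(-24) = 35  (check: 778·(-16) + 356·35 = 12)
  q = 1: r = 2, s = 11 − 1·(-16) = 27, t = -24 − 1·35 = -59  (check: 778·27 + 356·(-59) = 2)
The row with r = 2 (the gcd) gives the Bezout coefficients s = 27, t = -59.
Result: 778 · (27) + 356 · (-59) = 2.

gcd(778, 356) = 2; s = 27, t = -59 (check: 778·27 + 356·(-59) = 2).


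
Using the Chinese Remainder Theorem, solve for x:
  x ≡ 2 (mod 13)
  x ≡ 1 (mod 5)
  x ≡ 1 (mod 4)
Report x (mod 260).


Moduli 13, 5, 4 are pairwise coprime; by CRT there is a unique solution modulo M = 13 · 5 · 4 = 260.
Solve pairwise, accumulating the modulus:
  Start with x ≡ 2 (mod 13).
  Combine with x ≡ 1 (mod 5): since gcd(13, 5) = 1, we get a unique residue mod 65.
    Write x = 2 + 13·t and substitute into x ≡ 1 (mod 5): 13·t ≡ 1 − 2 = -1 (mod 5).
    Reduce coefficients mod 5: 3·t ≡ 4 (mod 5).
    The inverse of 3 mod 5 is 2 (since 3·2 = 6 = 1·5 + 1), so t ≡ 2·4 = 8 ≡ 3 (mod 5).
    Then x = 2 + 13·3 = 41, valid modulo lcm(13, 5) = 65: x ≡ 41 (mod 65).
  Combine with x ≡ 1 (mod 4): since gcd(65, 4) = 1, we get a unique residue mod 260.
    Write x = 41 + 65·t and substitute into x ≡ 1 (mod 4): 65·t ≡ 1 − 41 = -40 (mod 4).
    Reduce coefficients mod 4: 1·t ≡ 0 (mod 4).
    So t ≡ 0 (mod 4).
    Then x = 41 + 65·0 = 41, valid modulo lcm(65, 4) = 260: x ≡ 41 (mod 260).
Verify: 41 mod 13 = 2 ✓, 41 mod 5 = 1 ✓, 41 mod 4 = 1 ✓.

x ≡ 41 (mod 260).


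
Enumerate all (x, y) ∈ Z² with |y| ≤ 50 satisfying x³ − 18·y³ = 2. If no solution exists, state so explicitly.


The equation is x³ - 18y³ = 2. For fixed y, x³ = 18·y³ + 2, so a solution requires the RHS to be a perfect cube.
Strategy: iterate y from -50 to 50, compute RHS = 18·y³ + 2, and check whether it is a (positive or negative) perfect cube.
Check small values of y:
  y = 0: RHS = 2 is not a perfect cube.
  y = 1: RHS = 20 is not a perfect cube.
  y = -1: RHS = -16 is not a perfect cube.
  y = 2: RHS = 146 is not a perfect cube.
  y = -2: RHS = -142 is not a perfect cube.
  y = 3: RHS = 488 is not a perfect cube.
  y = -3: RHS = -484 is not a perfect cube.
Continuing the search up to |y| = 50 finds no solutions either.
No (x, y) in the scanned range satisfies the equation.

No integer solutions with |y| ≤ 50.


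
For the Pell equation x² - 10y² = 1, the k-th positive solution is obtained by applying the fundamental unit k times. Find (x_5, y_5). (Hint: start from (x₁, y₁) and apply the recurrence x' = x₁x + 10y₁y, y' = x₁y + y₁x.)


Step 1: Find the fundamental solution (x₁, y₁) of x² - 10y² = 1.
  Expand √10 as a continued fraction. a₀ = ⌊√10⌋ = 3; iterate m_{k+1} = d_k·a_k − m_k, d_{k+1} = (10 − m_{k+1}²)/d_k, a_{k+1} = ⌊(a₀ + m_{k+1})/d_{k+1}⌋ (starting m₀ = 0, d₀ = 1), with convergents p_k = a_k·p_{k-1} + p_{k-2}, q_k = a_k·q_{k-1} + q_{k-2} (p₋₁ = 1, q₋₁ = 0):
  k = 0: a₀ = 3; p₀/q₀ = 3/1; p₀² − 10·q₀² = 9 − 10 = -1.
  k = 1: m = 3, d = 1, a = ⌊(3 + 3)/1⌋ = 6; p/q = (6·3 + 1)/(6·1 + 0) = 19/6; p² − 10·q² = 361 − 360 = 1.
  The first convergent with p² − 10·q² = 1 gives the fundamental solution (x₁, y₁) = (19, 6).
Step 2: Apply the recurrence (x_{n+1}, y_{n+1}) = (x₁x_n + 10y₁y_n, x₁y_n + y₁x_n) repeatedly.
  From (x_1, y_1) = (19, 6): x_2 = 19·19 + 10·6·6 = 721; y_2 = 19·6 + 6·19 = 228.
  From (x_2, y_2) = (721, 228): x_3 = 19·721 + 10·6·228 = 27379; y_3 = 19·228 + 6·721 = 8658.
  From (x_3, y_3) = (27379, 8658): x_4 = 19·27379 + 10·6·8658 = 1039681; y_4 = 19·8658 + 6·27379 = 328776.
  From (x_4, y_4) = (1039681, 328776): x_5 = 19·1039681 + 10·6·328776 = 39480499; y_5 = 19·328776 + 6·1039681 = 12484830.
Step 3: Verify x_5² - 10·y_5² = 1558709801289001 - 1558709801289000 = 1 (should be 1). ✓

(x_1, y_1) = (19, 6); (x_5, y_5) = (39480499, 12484830).


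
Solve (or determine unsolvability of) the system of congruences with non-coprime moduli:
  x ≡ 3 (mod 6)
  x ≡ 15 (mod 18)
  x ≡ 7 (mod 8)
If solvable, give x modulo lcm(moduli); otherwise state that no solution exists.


Moduli 6, 18, 8 are not pairwise coprime, so CRT works modulo lcm(m_i) when all pairwise compatibility conditions hold.
Pairwise compatibility: gcd(m_i, m_j) must divide a_i - a_j for every pair.
Merge one congruence at a time:
  Start: x ≡ 3 (mod 6).
  Combine with x ≡ 15 (mod 18): gcd(6, 18) = 6; 15 - 3 = 12, which IS divisible by 6, so compatible.
    Write x = 3 + 6·t and substitute into x ≡ 15 (mod 18): 6·t ≡ 15 − 3 = 12 (mod 18).
    Divide the congruence (and modulus) by g = 6: 1·t ≡ 2 (mod 3).
    So t ≡ 2 (mod 3).
    Then x = 3 + 6·2 = 15, valid modulo lcm(6, 18) = 18: x ≡ 15 (mod 18).
  Combine with x ≡ 7 (mod 8): gcd(18, 8) = 2; 7 - 15 = -8, which IS divisible by 2, so compatible.
    Write x = 15 + 18·t and substitute into x ≡ 7 (mod 8): 18·t ≡ 7 − 15 = -8 (mod 8).
    Divide the congruence (and modulus) by g = 2: 9·t ≡ -4 (mod 4).
    Reduce coefficients mod 4: 1·t ≡ 0 (mod 4).
    So t ≡ 0 (mod 4).
    Then x = 15 + 18·0 = 15, valid modulo lcm(18, 8) = 72: x ≡ 15 (mod 72).
Verify: 15 mod 6 = 3, 15 mod 18 = 15, 15 mod 8 = 7.

x ≡ 15 (mod 72).


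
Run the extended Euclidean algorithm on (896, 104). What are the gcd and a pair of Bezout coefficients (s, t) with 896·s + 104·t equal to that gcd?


Euclidean algorithm on (896, 104) — divide until remainder is 0:
  896 = 8 · 104 + 64
  104 = 1 · 64 + 40
  64 = 1 · 40 + 24
  40 = 1 · 24 + 16
  24 = 1 · 16 + 8
  16 = 2 · 8 + 0
gcd(896, 104) = 8.
Track Bezout coefficients alongside the remainders: start with r₀ = 896 = a·1 + b·0 (s = 1, t = 0) and r₁ = 104 = a·0 + b·1 (s = 0, t = 1); each new remainder r_{k+1} = r_{k-1} − q_k·r_k inherits s_{k+1} = s_{k-1} − q_k·s_k, t_{k+1} = t_{k-1} − q_k·t_k, so r_k = a·s_k + b·t_k at every step:
  q = 8: r = 64, s = 1 − 8·0 = 1, t = 0 − 8·1 = -8  (check: 896·1 + 104·(-8) = 64)
  q = 1: r = 40, s = 0 − 1·1 = -1, t = 1 − 1·(-8) = 9  (check: 896·(-1) + 104·9 = 40)
  q = 1: r = 24, s = 1 − 1·(-1) = 2, t = -8 − 1·9 = -17  (check: 896·2 + 104·(-17) = 24)
  q = 1: r = 16, s = -1 − 1·2 = -3, t = 9 − 1·(-17) = 26  (check: 896·(-3) + 104·26 = 16)
  q = 1: r = 8, s = 2 − 1·(-3) = 5, t = -17 − 1·26 = -43  (check: 896·5 + 104·(-43) = 8)
The row with r = 8 (the gcd) gives the Bezout coefficients s = 5, t = -43.
Result: 896 · (5) + 104 · (-43) = 8.

gcd(896, 104) = 8; s = 5, t = -43 (check: 896·5 + 104·(-43) = 8).


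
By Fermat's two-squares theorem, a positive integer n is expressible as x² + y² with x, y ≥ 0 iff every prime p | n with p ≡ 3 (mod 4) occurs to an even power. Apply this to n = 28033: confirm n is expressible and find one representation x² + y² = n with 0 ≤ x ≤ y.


Step 1: Factor n = 28033 = 17^2 · 97.
Step 2: Check the mod-4 condition on each prime factor: 17 ≡ 1 (mod 4), exponent 2; 97 ≡ 1 (mod 4), exponent 1.
All primes ≡ 3 (mod 4) appear to even exponent (or don't appear), so by the two-squares theorem n IS expressible as a sum of two squares.
Step 3: Build a representation. Here n = 17 · 17 · 97 is a product of primes ≡ 1 (mod 4). Each prime p ≡ 1 (mod 4) is itself a sum of two squares; find a² by testing p − a² for a perfect square:
  17: 17 − 1² = 16 = 4² ⇒ 17 = 1² + 4².
  97: 97 − 1² = 96, 97 − 2² = 93, 97 − 3² = 88, 97 − 4² = 81 = 9² ⇒ 97 = 4² + 9².
  Combine using the Brahmagupta–Fibonacci identity (a² + b²)(c² + d²) = (ac − bd)² + (ad + bc)² = (ac + bd)² + (ad − bc)²:
  17 · 17 = 289: from (1² + 4²)(1² + 4²), take (1·1 − 4·4, 1·4 + 4·1) = (1 − 16, 4 + 4) = (-15, 8); dropping signs (only squares matter) gives (15, 8); check 15² + 8² = 225 + 64 = 289 ✓.
  289 · 97 = 28033: from (15² + 8²)(4² + 9²), take (15·4 − 8·9, 15·9 + 8·4) = (60 − 72, 135 + 32) = (-12, 167); dropping signs (only squares matter) gives (12, 167); check 12² + 167² = 144 + 27889 = 28033 ✓.
Step 4: Order so x ≤ y and verify: 12² + 167² = 144 + 27889 = 28033 = n. ✓

n = 28033 = 12² + 167² (one valid representation with x ≤ y).


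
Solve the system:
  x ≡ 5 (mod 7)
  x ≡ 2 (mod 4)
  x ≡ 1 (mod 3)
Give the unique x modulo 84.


Moduli 7, 4, 3 are pairwise coprime; by CRT there is a unique solution modulo M = 7 · 4 · 3 = 84.
Solve pairwise, accumulating the modulus:
  Start with x ≡ 5 (mod 7).
  Combine with x ≡ 2 (mod 4): since gcd(7, 4) = 1, we get a unique residue mod 28.
    Write x = 5 + 7·t and substitute into x ≡ 2 (mod 4): 7·t ≡ 2 − 5 = -3 (mod 4).
    Reduce coefficients mod 4: 3·t ≡ 1 (mod 4).
    The inverse of 3 mod 4 is 3 (since 3·3 = 9 = 2·4 + 1), so t ≡ 3·1 = 3 ≡ 3 (mod 4).
    Then x = 5 + 7·3 = 26, valid modulo lcm(7, 4) = 28: x ≡ 26 (mod 28).
  Combine with x ≡ 1 (mod 3): since gcd(28, 3) = 1, we get a unique residue mod 84.
    Write x = 26 + 28·t and substitute into x ≡ 1 (mod 3): 28·t ≡ 1 − 26 = -25 (mod 3).
    Reduce coefficients mod 3: 1·t ≡ 2 (mod 3).
    So t ≡ 2 (mod 3).
    Then x = 26 + 28·2 = 82, valid modulo lcm(28, 3) = 84: x ≡ 82 (mod 84).
Verify: 82 mod 7 = 5 ✓, 82 mod 4 = 2 ✓, 82 mod 3 = 1 ✓.

x ≡ 82 (mod 84).


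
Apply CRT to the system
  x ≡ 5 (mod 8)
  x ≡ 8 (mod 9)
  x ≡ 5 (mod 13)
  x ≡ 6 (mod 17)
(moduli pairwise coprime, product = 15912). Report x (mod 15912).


Product of moduli M = 8 · 9 · 13 · 17 = 15912.
Merge one congruence at a time:
  Start: x ≡ 5 (mod 8).
  Combine with x ≡ 8 (mod 9); new modulus lcm = 72.
    Write x = 5 + 8·t and substitute into x ≡ 8 (mod 9): 8·t ≡ 8 − 5 = 3 (mod 9).
    The inverse of 8 mod 9 is 8 (since 8·8 = 64 = 7·9 + 1), so t ≡ 8·3 = 24 ≡ 6 (mod 9).
    Then x = 5 + 8·6 = 53, valid modulo lcm(8, 9) = 72: x ≡ 53 (mod 72).
  Combine with x ≡ 5 (mod 13); new modulus lcm = 936.
    Write x = 53 + 72·t and substitute into x ≡ 5 (mod 13): 72·t ≡ 5 − 53 = -48 (mod 13).
    Reduce coefficients mod 13: 7·t ≡ 4 (mod 13).
    The inverse of 7 mod 13 is 2 (since 7·2 = 14 = 1·13 + 1), so t ≡ 2·4 = 8 ≡ 8 (mod 13).
    Then x = 53 + 72·8 = 629, valid modulo lcm(72, 13) = 936: x ≡ 629 (mod 936).
  Combine with x ≡ 6 (mod 17); new modulus lcm = 15912.
    Write x = 629 + 936·t and substitute into x ≡ 6 (mod 17): 936·t ≡ 6 − 629 = -623 (mod 17).
    Reduce coefficients mod 17: 1·t ≡ 6 (mod 17).
    So t ≡ 6 (mod 17).
    Then x = 629 + 936·6 = 6245, valid modulo lcm(936, 17) = 15912: x ≡ 6245 (mod 15912).
Verify against each original: 6245 mod 8 = 5, 6245 mod 9 = 8, 6245 mod 13 = 5, 6245 mod 17 = 6.

x ≡ 6245 (mod 15912).


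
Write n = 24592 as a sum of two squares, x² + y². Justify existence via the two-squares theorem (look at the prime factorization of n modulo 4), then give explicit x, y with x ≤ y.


Step 1: Factor n = 24592 = 2^4 · 29 · 53.
Step 2: Check the mod-4 condition on each prime factor: 2 = 2 (special); 29 ≡ 1 (mod 4), exponent 1; 53 ≡ 1 (mod 4), exponent 1.
All primes ≡ 3 (mod 4) appear to even exponent (or don't appear), so by the two-squares theorem n IS expressible as a sum of two squares.
Step 3: Build a representation. Group n = k² · m with k = 4 and m = 29 · 53 = 1537 (a product of primes ≡ 1 (mod 4)); a representation of m scales to one of n via (k·x)² + (k·y)² = k²(x² + y²). Each prime p ≡ 1 (mod 4) is itself a sum of two squares; find a² by testing p − a² for a perfect square:
  29: 29 − 1² = 28, 29 − 2² = 25 = 5² ⇒ 29 = 2² + 5².
  53: 53 − 1² = 52, 53 − 2² = 49 = 7² ⇒ 53 = 2² + 7².
  Combine using the Brahmagupta–Fibonacci identity (a² + b²)(c² + d²) = (ac − bd)² + (ad + bc)² = (ac + bd)² + (ad − bc)²:
  29 · 53 = 1537: from (2² + 5²)(2² + 7²), take (2·2 − 5·7, 2·7 + 5·2) = (4 − 35, 14 + 10) = (-31, 24); dropping signs (only squares matter) gives (31, 24); check 31² + 24² = 961 + 576 = 1537 ✓.
  Scale by k = 4: (4·31, 4·24) = (124, 96).
Step 4: Order so x ≤ y and verify: 96² + 124² = 9216 + 15376 = 24592 = n. ✓

n = 24592 = 96² + 124² (one valid representation with x ≤ y).


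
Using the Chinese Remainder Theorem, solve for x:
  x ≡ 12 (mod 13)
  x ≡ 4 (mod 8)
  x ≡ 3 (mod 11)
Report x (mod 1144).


Moduli 13, 8, 11 are pairwise coprime; by CRT there is a unique solution modulo M = 13 · 8 · 11 = 1144.
Solve pairwise, accumulating the modulus:
  Start with x ≡ 12 (mod 13).
  Combine with x ≡ 4 (mod 8): since gcd(13, 8) = 1, we get a unique residue mod 104.
    Write x = 12 + 13·t and substitute into x ≡ 4 (mod 8): 13·t ≡ 4 − 12 = -8 (mod 8).
    Reduce coefficients mod 8: 5·t ≡ 0 (mod 8).
    The inverse of 5 mod 8 is 5 (since 5·5 = 25 = 3·8 + 1), so t ≡ 5·0 = 0 ≡ 0 (mod 8).
    Then x = 12 + 13·0 = 12, valid modulo lcm(13, 8) = 104: x ≡ 12 (mod 104).
  Combine with x ≡ 3 (mod 11): since gcd(104, 11) = 1, we get a unique residue mod 1144.
    Write x = 12 + 104·t and substitute into x ≡ 3 (mod 11): 104·t ≡ 3 − 12 = -9 (mod 11).
    Reduce coefficients mod 11: 5·t ≡ 2 (mod 11).
    The inverse of 5 mod 11 is 9 (since 5·9 = 45 = 4·11 + 1), so t ≡ 9·2 = 18 ≡ 7 (mod 11).
    Then x = 12 + 104·7 = 740, valid modulo lcm(104, 11) = 1144: x ≡ 740 (mod 1144).
Verify: 740 mod 13 = 12 ✓, 740 mod 8 = 4 ✓, 740 mod 11 = 3 ✓.

x ≡ 740 (mod 1144).


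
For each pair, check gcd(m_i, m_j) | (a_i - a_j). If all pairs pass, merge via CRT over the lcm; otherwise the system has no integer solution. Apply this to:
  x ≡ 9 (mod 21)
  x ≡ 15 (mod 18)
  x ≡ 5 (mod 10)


Moduli 21, 18, 10 are not pairwise coprime, so CRT works modulo lcm(m_i) when all pairwise compatibility conditions hold.
Pairwise compatibility: gcd(m_i, m_j) must divide a_i - a_j for every pair.
Merge one congruence at a time:
  Start: x ≡ 9 (mod 21).
  Combine with x ≡ 15 (mod 18): gcd(21, 18) = 3; 15 - 9 = 6, which IS divisible by 3, so compatible.
    Write x = 9 + 21·t and substitute into x ≡ 15 (mod 18): 21·t ≡ 15 − 9 = 6 (mod 18).
    Divide the congruence (and modulus) by g = 3: 7·t ≡ 2 (mod 6).
    Reduce coefficients mod 6: 1·t ≡ 2 (mod 6).
    So t ≡ 2 (mod 6).
    Then x = 9 + 21·2 = 51, valid modulo lcm(21, 18) = 126: x ≡ 51 (mod 126).
  Combine with x ≡ 5 (mod 10): gcd(126, 10) = 2; 5 - 51 = -46, which IS divisible by 2, so compatible.
    Write x = 51 + 126·t and substitute into x ≡ 5 (mod 10): 126·t ≡ 5 − 51 = -46 (mod 10).
    Divide the congruence (and modulus) by g = 2: 63·t ≡ -23 (mod 5).
    Reduce coefficients mod 5: 3·t ≡ 2 (mod 5).
    The inverse of 3 mod 5 is 2 (since 3·2 = 6 = 1·5 + 1), so t ≡ 2·2 = 4 ≡ 4 (mod 5).
    Then x = 51 + 126·4 = 555, valid modulo lcm(126, 10) = 630: x ≡ 555 (mod 630).
Verify: 555 mod 21 = 9, 555 mod 18 = 15, 555 mod 10 = 5.

x ≡ 555 (mod 630).


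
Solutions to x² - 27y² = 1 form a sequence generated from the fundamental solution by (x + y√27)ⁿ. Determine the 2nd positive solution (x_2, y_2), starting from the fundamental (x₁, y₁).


Step 1: Find the fundamental solution (x₁, y₁) of x² - 27y² = 1.
  Expand √27 as a continued fraction. a₀ = ⌊√27⌋ = 5; iterate m_{k+1} = d_k·a_k − m_k, d_{k+1} = (27 − m_{k+1}²)/d_k, a_{k+1} = ⌊(a₀ + m_{k+1})/d_{k+1}⌋ (starting m₀ = 0, d₀ = 1), with convergents p_k = a_k·p_{k-1} + p_{k-2}, q_k = a_k·q_{k-1} + q_{k-2} (p₋₁ = 1, q₋₁ = 0):
  k = 0: a₀ = 5; p₀/q₀ = 5/1; p₀² − 27·q₀² = 25 − 27 = -2.
  k = 1: m = 5, d = 2, a = ⌊(5 + 5)/2⌋ = 5; p/q = (5·5 + 1)/(5·1 + 0) = 26/5; p² − 27·q² = 676 − 675 = 1.
  The first convergent with p² − 27·q² = 1 gives the fundamental solution (x₁, y₁) = (26, 5).
Step 2: Apply the recurrence (x_{n+1}, y_{n+1}) = (x₁x_n + 27y₁y_n, x₁y_n + y₁x_n) repeatedly.
  From (x_1, y_1) = (26, 5): x_2 = 26·26 + 27·5·5 = 1351; y_2 = 26·5 + 5·26 = 260.
Step 3: Verify x_2² - 27·y_2² = 1825201 - 1825200 = 1 (should be 1). ✓

(x_1, y_1) = (26, 5); (x_2, y_2) = (1351, 260).


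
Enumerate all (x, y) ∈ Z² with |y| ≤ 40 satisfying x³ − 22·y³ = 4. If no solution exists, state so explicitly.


The equation is x³ - 22y³ = 4. For fixed y, x³ = 22·y³ + 4, so a solution requires the RHS to be a perfect cube.
Strategy: iterate y from -40 to 40, compute RHS = 22·y³ + 4, and check whether it is a (positive or negative) perfect cube.
Check small values of y:
  y = 0: RHS = 4 is not a perfect cube.
  y = 1: RHS = 26 is not a perfect cube.
  y = -1: RHS = -18 is not a perfect cube.
  y = 2: RHS = 180 is not a perfect cube.
  y = -2: RHS = -172 is not a perfect cube.
  y = 3: RHS = 598 is not a perfect cube.
  y = -3: RHS = -590 is not a perfect cube.
Continuing the search up to |y| = 40 finds no solutions either.
No (x, y) in the scanned range satisfies the equation.

No integer solutions with |y| ≤ 40.


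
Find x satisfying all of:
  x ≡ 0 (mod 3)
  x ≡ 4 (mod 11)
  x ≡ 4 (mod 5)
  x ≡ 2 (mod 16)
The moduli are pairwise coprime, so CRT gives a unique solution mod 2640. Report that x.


Product of moduli M = 3 · 11 · 5 · 16 = 2640.
Merge one congruence at a time:
  Start: x ≡ 0 (mod 3).
  Combine with x ≡ 4 (mod 11); new modulus lcm = 33.
    Write x = 0 + 3·t and substitute into x ≡ 4 (mod 11): 3·t ≡ 4 − 0 = 4 (mod 11).
    The inverse of 3 mod 11 is 4 (since 3·4 = 12 = 1·11 + 1), so t ≡ 4·4 = 16 ≡ 5 (mod 11).
    Then x = 0 + 3·5 = 15, valid modulo lcm(3, 11) = 33: x ≡ 15 (mod 33).
  Combine with x ≡ 4 (mod 5); new modulus lcm = 165.
    Write x = 15 + 33·t and substitute into x ≡ 4 (mod 5): 33·t ≡ 4 − 15 = -11 (mod 5).
    Reduce coefficients mod 5: 3·t ≡ 4 (mod 5).
    The inverse of 3 mod 5 is 2 (since 3·2 = 6 = 1·5 + 1), so t ≡ 2·4 = 8 ≡ 3 (mod 5).
    Then x = 15 + 33·3 = 114, valid modulo lcm(33, 5) = 165: x ≡ 114 (mod 165).
  Combine with x ≡ 2 (mod 16); new modulus lcm = 2640.
    Write x = 114 + 165·t and substitute into x ≡ 2 (mod 16): 165·t ≡ 2 − 114 = -112 (mod 16).
    Reduce coefficients mod 16: 5·t ≡ 0 (mod 16).
    The inverse of 5 mod 16 is 13 (since 5·13 = 65 = 4·16 + 1), so t ≡ 13·0 = 0 ≡ 0 (mod 16).
    Then x = 114 + 165·0 = 114, valid modulo lcm(165, 16) = 2640: x ≡ 114 (mod 2640).
Verify against each original: 114 mod 3 = 0, 114 mod 11 = 4, 114 mod 5 = 4, 114 mod 16 = 2.

x ≡ 114 (mod 2640).


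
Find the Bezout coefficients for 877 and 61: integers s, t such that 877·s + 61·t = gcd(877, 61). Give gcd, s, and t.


Euclidean algorithm on (877, 61) — divide until remainder is 0:
  877 = 14 · 61 + 23
  61 = 2 · 23 + 15
  23 = 1 · 15 + 8
  15 = 1 · 8 + 7
  8 = 1 · 7 + 1
  7 = 7 · 1 + 0
gcd(877, 61) = 1.
Track Bezout coefficients alongside the remainders: start with r₀ = 877 = a·1 + b·0 (s = 1, t = 0) and r₁ = 61 = a·0 + b·1 (s = 0, t = 1); each new remainder r_{k+1} = r_{k-1} − q_k·r_k inherits s_{k+1} = s_{k-1} − q_k·s_k, t_{k+1} = t_{k-1} − q_k·t_k, so r_k = a·s_k + b·t_k at every step:
  q = 14: r = 23, s = 1 − 14·0 = 1, t = 0 − 14·1 = -14  (check: 877·1 + 61·(-14) = 23)
  q = 2: r = 15, s = 0 − 2·1 = -2, t = 1 − 2·(-14) = 29  (check: 877·(-2) + 61·29 = 15)
  q = 1: r = 8, s = 1 − 1·(-2) = 3, t = -14 − 1·29 = -43  (check: 877·3 + 61·(-43) = 8)
  q = 1: r = 7, s = -2 − 1·3 = -5, t = 29 − 1·(-43) = 72  (check: 877·(-5) + 61·72 = 7)
  q = 1: r = 1, s = 3 − 1·(-5) = 8, t = -43 − 1·72 = -115  (check: 877·8 + 61·(-115) = 1)
The row with r = 1 (the gcd) gives the Bezout coefficients s = 8, t = -115.
Result: 877 · (8) + 61 · (-115) = 1.

gcd(877, 61) = 1; s = 8, t = -115 (check: 877·8 + 61·(-115) = 1).


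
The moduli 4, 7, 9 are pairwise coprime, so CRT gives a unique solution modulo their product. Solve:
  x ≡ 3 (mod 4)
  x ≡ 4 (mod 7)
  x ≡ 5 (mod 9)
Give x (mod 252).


Moduli 4, 7, 9 are pairwise coprime; by CRT there is a unique solution modulo M = 4 · 7 · 9 = 252.
Solve pairwise, accumulating the modulus:
  Start with x ≡ 3 (mod 4).
  Combine with x ≡ 4 (mod 7): since gcd(4, 7) = 1, we get a unique residue mod 28.
    Write x = 3 + 4·t and substitute into x ≡ 4 (mod 7): 4·t ≡ 4 − 3 = 1 (mod 7).
    The inverse of 4 mod 7 is 2 (since 4·2 = 8 = 1·7 + 1), so t ≡ 2·1 = 2 ≡ 2 (mod 7).
    Then x = 3 + 4·2 = 11, valid modulo lcm(4, 7) = 28: x ≡ 11 (mod 28).
  Combine with x ≡ 5 (mod 9): since gcd(28, 9) = 1, we get a unique residue mod 252.
    Write x = 11 + 28·t and substitute into x ≡ 5 (mod 9): 28·t ≡ 5 − 11 = -6 (mod 9).
    Reduce coefficients mod 9: 1·t ≡ 3 (mod 9).
    So t ≡ 3 (mod 9).
    Then x = 11 + 28·3 = 95, valid modulo lcm(28, 9) = 252: x ≡ 95 (mod 252).
Verify: 95 mod 4 = 3 ✓, 95 mod 7 = 4 ✓, 95 mod 9 = 5 ✓.

x ≡ 95 (mod 252).


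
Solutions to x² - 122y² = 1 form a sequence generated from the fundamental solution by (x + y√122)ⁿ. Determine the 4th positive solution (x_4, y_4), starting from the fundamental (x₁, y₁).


Step 1: Find the fundamental solution (x₁, y₁) of x² - 122y² = 1.
  Expand √122 as a continued fraction. a₀ = ⌊√122⌋ = 11; iterate m_{k+1} = d_k·a_k − m_k, d_{k+1} = (122 − m_{k+1}²)/d_k, a_{k+1} = ⌊(a₀ + m_{k+1})/d_{k+1}⌋ (starting m₀ = 0, d₀ = 1), with convergents p_k = a_k·p_{k-1} + p_{k-2}, q_k = a_k·q_{k-1} + q_{k-2} (p₋₁ = 1, q₋₁ = 0):
  k = 0: a₀ = 11; p₀/q₀ = 11/1; p₀² − 122·q₀² = 121 − 122 = -1.
  k = 1: m = 11, d = 1, a = ⌊(11 + 11)/1⌋ = 22; p/q = (22·11 + 1)/(22·1 + 0) = 243/22; p² − 122·q² = 59049 − 59048 = 1.
  The first convergent with p² − 122·q² = 1 gives the fundamental solution (x₁, y₁) = (243, 22).
Step 2: Apply the recurrence (x_{n+1}, y_{n+1}) = (x₁x_n + 122y₁y_n, x₁y_n + y₁x_n) repeatedly.
  From (x_1, y_1) = (243, 22): x_2 = 243·243 + 122·22·22 = 118097; y_2 = 243·22 + 22·243 = 10692.
  From (x_2, y_2) = (118097, 10692): x_3 = 243·118097 + 122·22·10692 = 57394899; y_3 = 243·10692 + 22·118097 = 5196290.
  From (x_3, y_3) = (57394899, 5196290): x_4 = 243·57394899 + 122·22·5196290 = 27893802817; y_4 = 243·5196290 + 22·57394899 = 2525386248.
Step 3: Verify x_4² - 122·y_4² = 778064235593677135489 - 778064235593677135488 = 1 (should be 1). ✓

(x_1, y_1) = (243, 22); (x_4, y_4) = (27893802817, 2525386248).


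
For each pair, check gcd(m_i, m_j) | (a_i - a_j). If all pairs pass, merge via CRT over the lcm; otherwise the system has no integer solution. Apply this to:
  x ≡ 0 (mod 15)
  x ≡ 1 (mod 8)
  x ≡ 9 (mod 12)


Moduli 15, 8, 12 are not pairwise coprime, so CRT works modulo lcm(m_i) when all pairwise compatibility conditions hold.
Pairwise compatibility: gcd(m_i, m_j) must divide a_i - a_j for every pair.
Merge one congruence at a time:
  Start: x ≡ 0 (mod 15).
  Combine with x ≡ 1 (mod 8): gcd(15, 8) = 1; 1 - 0 = 1, which IS divisible by 1, so compatible.
    Write x = 0 + 15·t and substitute into x ≡ 1 (mod 8): 15·t ≡ 1 − 0 = 1 (mod 8).
    Reduce coefficients mod 8: 7·t ≡ 1 (mod 8).
    The inverse of 7 mod 8 is 7 (since 7·7 = 49 = 6·8 + 1), so t ≡ 7·1 = 7 ≡ 7 (mod 8).
    Then x = 0 + 15·7 = 105, valid modulo lcm(15, 8) = 120: x ≡ 105 (mod 120).
  Combine with x ≡ 9 (mod 12): gcd(120, 12) = 12; 9 - 105 = -96, which IS divisible by 12, so compatible.
    Write x = 105 + 120·t and substitute into x ≡ 9 (mod 12): 120·t ≡ 9 − 105 = -96 (mod 12).
    Divide the congruence (and modulus) by g = 12: 10·t ≡ -8 (mod 1).
    Modulo 1 every t works; take t = 0.
    Then x = 105 + 120·0 = 105, valid modulo lcm(120, 12) = 120: x ≡ 105 (mod 120).
Verify: 105 mod 15 = 0, 105 mod 8 = 1, 105 mod 12 = 9.

x ≡ 105 (mod 120).


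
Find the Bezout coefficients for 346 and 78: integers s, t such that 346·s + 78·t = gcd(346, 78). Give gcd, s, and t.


Euclidean algorithm on (346, 78) — divide until remainder is 0:
  346 = 4 · 78 + 34
  78 = 2 · 34 + 10
  34 = 3 · 10 + 4
  10 = 2 · 4 + 2
  4 = 2 · 2 + 0
gcd(346, 78) = 2.
Track Bezout coefficients alongside the remainders: start with r₀ = 346 = a·1 + b·0 (s = 1, t = 0) and r₁ = 78 = a·0 + b·1 (s = 0, t = 1); each new remainder r_{k+1} = r_{k-1} − q_k·r_k inherits s_{k+1} = s_{k-1} − q_k·s_k, t_{k+1} = t_{k-1} − q_k·t_k, so r_k = a·s_k + b·t_k at every step:
  q = 4: r = 34, s = 1 − 4·0 = 1, t = 0 − 4·1 = -4  (check: 346·1 + 78·(-4) = 34)
  q = 2: r = 10, s = 0 − 2·1 = -2, t = 1 − 2·(-4) = 9  (check: 346·(-2) + 78·9 = 10)
  q = 3: r = 4, s = 1 − 3·(-2) = 7, t = -4 − 3·9 = -31  (check: 346·7 + 78·(-31) = 4)
  q = 2: r = 2, s = -2 − 2·7 = -16, t = 9 − 2·(-31) = 71  (check: 346·(-16) + 78·71 = 2)
The row with r = 2 (the gcd) gives the Bezout coefficients s = -16, t = 71.
Result: 346 · (-16) + 78 · (71) = 2.

gcd(346, 78) = 2; s = -16, t = 71 (check: 346·(-16) + 78·71 = 2).
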